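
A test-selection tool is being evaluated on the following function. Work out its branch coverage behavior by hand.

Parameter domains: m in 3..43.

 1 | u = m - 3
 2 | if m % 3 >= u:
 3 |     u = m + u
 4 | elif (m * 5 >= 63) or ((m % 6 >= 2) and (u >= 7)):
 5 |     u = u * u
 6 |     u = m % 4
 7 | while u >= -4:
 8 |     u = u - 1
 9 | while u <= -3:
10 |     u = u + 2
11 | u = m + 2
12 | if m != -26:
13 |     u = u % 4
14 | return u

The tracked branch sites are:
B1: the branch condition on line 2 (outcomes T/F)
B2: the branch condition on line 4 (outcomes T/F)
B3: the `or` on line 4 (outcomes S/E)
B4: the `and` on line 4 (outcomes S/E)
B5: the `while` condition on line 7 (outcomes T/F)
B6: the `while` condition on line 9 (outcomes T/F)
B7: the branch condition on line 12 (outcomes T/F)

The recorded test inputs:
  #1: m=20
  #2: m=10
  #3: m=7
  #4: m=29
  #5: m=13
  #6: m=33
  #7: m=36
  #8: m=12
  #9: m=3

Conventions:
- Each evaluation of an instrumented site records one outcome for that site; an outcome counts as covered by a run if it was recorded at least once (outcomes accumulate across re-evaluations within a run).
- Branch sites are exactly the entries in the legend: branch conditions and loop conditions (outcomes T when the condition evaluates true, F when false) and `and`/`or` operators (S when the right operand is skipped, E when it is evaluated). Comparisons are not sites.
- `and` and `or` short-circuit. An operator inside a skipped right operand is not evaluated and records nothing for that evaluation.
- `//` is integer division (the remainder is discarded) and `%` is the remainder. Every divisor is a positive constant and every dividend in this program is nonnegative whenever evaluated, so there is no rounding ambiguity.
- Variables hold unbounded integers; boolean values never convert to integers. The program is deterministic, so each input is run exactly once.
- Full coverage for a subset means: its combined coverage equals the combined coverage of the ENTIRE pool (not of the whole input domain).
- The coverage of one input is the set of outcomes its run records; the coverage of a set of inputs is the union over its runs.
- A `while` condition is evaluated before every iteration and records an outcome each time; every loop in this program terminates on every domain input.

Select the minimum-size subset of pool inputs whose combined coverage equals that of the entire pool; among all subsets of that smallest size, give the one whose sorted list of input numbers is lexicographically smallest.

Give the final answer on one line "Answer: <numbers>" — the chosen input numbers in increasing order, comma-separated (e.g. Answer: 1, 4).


#1 (m=20) -> B1->F, B3->S, B2->T, B5->T, B5->T, B5->T, B5->T, B5->T, B5->F, B6->T, B6->T, B6->F, B7->T; covered: B1=F, B2=T, B3=S, B5=T, B5=F, B6=T, B6=F, B7=T
#2 (m=10) -> B1->F, B3->E, B4->E, B2->T, B5->T, B5->T, B5->T, B5->T, B5->T, B5->T, B5->T, B5->F, B6->T, B6->T, ...; covered: B1=F, B2=T, B3=E, B4=E, B5=T, B5=F, B6=T, B6=F, B7=T
#3 (m=7) -> B1->F, B3->E, B4->S, B2->F, B5->T, B5->T, B5->T, B5->T, B5->T, B5->T, B5->T, B5->T, B5->T, B5->F, ...; covered: B1=F, B2=F, B3=E, B4=S, B5=T, B5=F, B6=T, B6=F, B7=T
#4 (m=29) -> B1->F, B3->S, B2->T, B5->T, B5->T, B5->T, B5->T, B5->T, B5->T, B5->F, B6->T, B6->T, B6->F, B7->T; covered: B1=F, B2=T, B3=S, B5=T, B5=F, B6=T, B6=F, B7=T
#5 (m=13) -> B1->F, B3->S, B2->T, B5->T, B5->T, B5->T, B5->T, B5->T, B5->T, B5->F, B6->T, B6->T, B6->F, B7->T; covered: B1=F, B2=T, B3=S, B5=T, B5=F, B6=T, B6=F, B7=T
#6 (m=33) -> B1->F, B3->S, B2->T, B5->T, B5->T, B5->T, B5->T, B5->T, B5->T, B5->F, B6->T, B6->T, B6->F, B7->T; covered: B1=F, B2=T, B3=S, B5=T, B5=F, B6=T, B6=F, B7=T
#7 (m=36) -> B1->F, B3->S, B2->T, B5->T, B5->T, B5->T, B5->T, B5->T, B5->F, B6->T, B6->T, B6->F, B7->T; covered: B1=F, B2=T, B3=S, B5=T, B5=F, B6=T, B6=F, B7=T
#8 (m=12) -> B1->F, B3->E, B4->S, B2->F, B5->T, B5->T, B5->T, B5->T, B5->T, B5->T, B5->T, B5->T, B5->T, B5->T, ...; covered: B1=F, B2=F, B3=E, B4=S, B5=T, B5=F, B6=T, B6=F, B7=T
#9 (m=3) -> B1->T, B5->T, B5->T, B5->T, B5->T, B5->T, B5->T, B5->T, B5->T, B5->F, B6->T, B6->T, B6->F, B7->T; covered: B1=T, B5=T, B5=F, B6=T, B6=F, B7=T
the full pool covers 13 outcomes: B1=T, B1=F, B2=T, B2=F, B3=S, B3=E, B4=S, B4=E, B5=T, B5=F, B6=T, B6=F, B7=T
no size-1 subset reaches all 13 outcomes (best union: 9/13)
no size-2 subset reaches all 13 outcomes (best union: 11/13)
no size-3 subset reaches all 13 outcomes (best union: 12/13)
inputs {1, 2, 3, 9} (size 4) cover everything; no size-4 subset with a lexicographically smaller index list covers all 13
Answer: 1, 2, 3, 9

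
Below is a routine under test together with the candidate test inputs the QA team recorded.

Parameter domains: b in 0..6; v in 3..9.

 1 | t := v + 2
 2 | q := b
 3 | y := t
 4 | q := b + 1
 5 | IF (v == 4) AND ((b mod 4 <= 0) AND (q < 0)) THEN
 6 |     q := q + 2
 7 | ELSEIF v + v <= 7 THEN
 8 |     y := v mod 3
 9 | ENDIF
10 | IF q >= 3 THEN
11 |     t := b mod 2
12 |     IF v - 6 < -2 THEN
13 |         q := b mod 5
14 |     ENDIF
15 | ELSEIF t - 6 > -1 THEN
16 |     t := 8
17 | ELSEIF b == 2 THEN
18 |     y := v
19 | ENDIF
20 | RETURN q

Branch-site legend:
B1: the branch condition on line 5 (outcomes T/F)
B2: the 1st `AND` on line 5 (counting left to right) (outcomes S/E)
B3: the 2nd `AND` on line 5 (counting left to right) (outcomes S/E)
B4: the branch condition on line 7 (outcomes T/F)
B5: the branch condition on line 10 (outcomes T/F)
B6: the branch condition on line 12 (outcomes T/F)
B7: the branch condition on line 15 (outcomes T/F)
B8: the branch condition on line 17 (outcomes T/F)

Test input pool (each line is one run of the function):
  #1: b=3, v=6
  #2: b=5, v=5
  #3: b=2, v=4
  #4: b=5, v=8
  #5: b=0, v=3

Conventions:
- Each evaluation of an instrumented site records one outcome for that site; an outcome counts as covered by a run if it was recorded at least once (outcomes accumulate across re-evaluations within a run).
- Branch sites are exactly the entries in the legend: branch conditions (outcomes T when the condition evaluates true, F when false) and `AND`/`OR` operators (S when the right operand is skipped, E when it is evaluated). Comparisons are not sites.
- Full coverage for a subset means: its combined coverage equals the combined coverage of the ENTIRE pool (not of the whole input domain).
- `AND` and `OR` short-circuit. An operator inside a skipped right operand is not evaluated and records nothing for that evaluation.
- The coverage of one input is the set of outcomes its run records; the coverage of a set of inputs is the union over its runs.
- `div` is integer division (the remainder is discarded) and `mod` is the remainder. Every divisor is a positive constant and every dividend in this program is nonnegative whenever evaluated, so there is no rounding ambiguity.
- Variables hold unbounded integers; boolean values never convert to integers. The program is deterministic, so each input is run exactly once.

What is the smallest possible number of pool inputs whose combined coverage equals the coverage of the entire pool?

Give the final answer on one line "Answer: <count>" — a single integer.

#1 (b=3, v=6) -> B2->S, B1->F, B4->F, B5->T, B6->F; covered: B1=F, B2=S, B4=F, B5=T, B6=F
#2 (b=5, v=5) -> B2->S, B1->F, B4->F, B5->T, B6->F; covered: B1=F, B2=S, B4=F, B5=T, B6=F
#3 (b=2, v=4) -> B2->E, B3->S, B1->F, B4->F, B5->T, B6->F; covered: B1=F, B2=E, B3=S, B4=F, B5=T, B6=F
#4 (b=5, v=8) -> B2->S, B1->F, B4->F, B5->T, B6->F; covered: B1=F, B2=S, B4=F, B5=T, B6=F
#5 (b=0, v=3) -> B2->S, B1->F, B4->T, B5->F, B7->F, B8->F; covered: B1=F, B2=S, B4=T, B5=F, B7=F, B8=F
union over all inputs: B1=F, B2=S, B2=E, B3=S, B4=T, B4=F, B5=T, B5=F, B6=F, B7=F, B8=F (11 outcomes)
no size-1 subset reaches all 11 outcomes (best union: 6/11)
inputs {3, 5} (size 2) cover everything; no size-2 subset with a lexicographically smaller index list covers all 11

Answer: 2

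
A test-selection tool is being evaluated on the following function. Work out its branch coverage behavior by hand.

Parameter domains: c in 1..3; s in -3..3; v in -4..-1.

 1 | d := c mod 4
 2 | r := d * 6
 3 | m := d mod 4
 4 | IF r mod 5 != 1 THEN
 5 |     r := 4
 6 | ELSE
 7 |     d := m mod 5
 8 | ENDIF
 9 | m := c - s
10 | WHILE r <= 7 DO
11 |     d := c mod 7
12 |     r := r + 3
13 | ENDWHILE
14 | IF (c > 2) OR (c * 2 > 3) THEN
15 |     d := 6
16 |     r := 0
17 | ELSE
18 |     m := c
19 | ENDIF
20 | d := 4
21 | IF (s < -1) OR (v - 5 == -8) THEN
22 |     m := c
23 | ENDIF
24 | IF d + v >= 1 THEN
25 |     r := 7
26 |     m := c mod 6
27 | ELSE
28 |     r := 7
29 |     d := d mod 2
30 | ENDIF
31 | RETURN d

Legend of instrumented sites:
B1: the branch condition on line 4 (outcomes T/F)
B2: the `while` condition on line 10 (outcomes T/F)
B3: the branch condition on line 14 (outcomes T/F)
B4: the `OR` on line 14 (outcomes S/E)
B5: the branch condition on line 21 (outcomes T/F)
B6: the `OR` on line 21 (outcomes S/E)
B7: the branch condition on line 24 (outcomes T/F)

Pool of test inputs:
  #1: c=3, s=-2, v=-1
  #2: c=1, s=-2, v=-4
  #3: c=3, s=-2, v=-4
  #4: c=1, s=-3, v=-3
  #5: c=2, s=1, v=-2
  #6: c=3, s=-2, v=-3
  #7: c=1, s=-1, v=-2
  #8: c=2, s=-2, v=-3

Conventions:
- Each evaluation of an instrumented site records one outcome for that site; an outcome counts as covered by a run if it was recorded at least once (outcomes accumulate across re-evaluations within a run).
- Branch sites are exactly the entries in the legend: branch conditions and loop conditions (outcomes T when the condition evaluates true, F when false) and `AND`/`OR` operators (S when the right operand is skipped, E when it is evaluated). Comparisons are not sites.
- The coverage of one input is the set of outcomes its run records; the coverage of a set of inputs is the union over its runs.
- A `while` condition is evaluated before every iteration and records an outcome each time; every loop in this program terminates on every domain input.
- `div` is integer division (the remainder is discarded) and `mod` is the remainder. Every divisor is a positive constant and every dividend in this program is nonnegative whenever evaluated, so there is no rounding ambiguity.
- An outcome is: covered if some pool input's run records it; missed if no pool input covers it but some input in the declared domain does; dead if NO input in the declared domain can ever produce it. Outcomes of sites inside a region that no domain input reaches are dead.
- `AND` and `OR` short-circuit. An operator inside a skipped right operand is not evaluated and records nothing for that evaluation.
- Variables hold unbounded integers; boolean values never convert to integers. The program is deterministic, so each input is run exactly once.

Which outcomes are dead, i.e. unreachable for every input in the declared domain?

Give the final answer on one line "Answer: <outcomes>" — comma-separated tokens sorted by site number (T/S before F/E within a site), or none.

running all 84 domain inputs and tallying outcomes:
  reachable outcomes have witnesses, e.g. B1=T (e.g. c=2, s=-3, v=-4), B1=F (e.g. c=1, s=-3, v=-4), B2=T (e.g. c=1, s=-3, v=-4), B2=F (e.g. c=1, s=-3, v=-4)

Answer: none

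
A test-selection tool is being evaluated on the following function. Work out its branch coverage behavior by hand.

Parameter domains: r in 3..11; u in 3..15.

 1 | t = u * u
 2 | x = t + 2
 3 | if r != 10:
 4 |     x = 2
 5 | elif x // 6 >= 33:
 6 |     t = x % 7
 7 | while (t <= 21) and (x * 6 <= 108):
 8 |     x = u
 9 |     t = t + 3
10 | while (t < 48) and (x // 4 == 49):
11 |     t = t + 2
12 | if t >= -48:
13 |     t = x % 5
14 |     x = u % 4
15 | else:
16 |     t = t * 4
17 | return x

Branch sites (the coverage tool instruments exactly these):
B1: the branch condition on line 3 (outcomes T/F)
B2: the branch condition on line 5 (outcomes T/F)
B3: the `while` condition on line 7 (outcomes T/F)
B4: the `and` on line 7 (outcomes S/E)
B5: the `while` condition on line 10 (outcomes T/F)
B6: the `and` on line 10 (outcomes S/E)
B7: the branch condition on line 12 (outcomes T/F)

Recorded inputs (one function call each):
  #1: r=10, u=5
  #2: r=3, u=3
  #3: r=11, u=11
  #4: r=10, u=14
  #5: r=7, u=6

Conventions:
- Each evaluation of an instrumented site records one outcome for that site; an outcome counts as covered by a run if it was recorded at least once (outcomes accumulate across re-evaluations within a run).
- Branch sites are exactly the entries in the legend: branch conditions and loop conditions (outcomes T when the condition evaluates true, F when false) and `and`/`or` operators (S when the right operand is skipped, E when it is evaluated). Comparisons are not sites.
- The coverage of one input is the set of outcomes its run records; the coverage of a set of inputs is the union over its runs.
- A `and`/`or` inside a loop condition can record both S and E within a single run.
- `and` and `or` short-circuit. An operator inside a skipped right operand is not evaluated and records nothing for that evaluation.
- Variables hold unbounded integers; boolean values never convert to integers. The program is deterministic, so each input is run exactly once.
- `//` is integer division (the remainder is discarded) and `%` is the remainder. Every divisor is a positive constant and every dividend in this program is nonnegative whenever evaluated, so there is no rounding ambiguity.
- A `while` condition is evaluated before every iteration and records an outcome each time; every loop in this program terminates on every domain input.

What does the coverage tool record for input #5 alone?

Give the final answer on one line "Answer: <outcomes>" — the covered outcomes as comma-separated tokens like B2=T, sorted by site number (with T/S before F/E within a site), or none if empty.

Running input #5 (r=7, u=6), event by event:
  B1->T, B4->S, B3->F, B6->E, B5->F, B7->T
distinct outcomes covered: B1=T, B3=F, B4=S, B5=F, B6=E, B7=T

Answer: B1=T, B3=F, B4=S, B5=F, B6=E, B7=T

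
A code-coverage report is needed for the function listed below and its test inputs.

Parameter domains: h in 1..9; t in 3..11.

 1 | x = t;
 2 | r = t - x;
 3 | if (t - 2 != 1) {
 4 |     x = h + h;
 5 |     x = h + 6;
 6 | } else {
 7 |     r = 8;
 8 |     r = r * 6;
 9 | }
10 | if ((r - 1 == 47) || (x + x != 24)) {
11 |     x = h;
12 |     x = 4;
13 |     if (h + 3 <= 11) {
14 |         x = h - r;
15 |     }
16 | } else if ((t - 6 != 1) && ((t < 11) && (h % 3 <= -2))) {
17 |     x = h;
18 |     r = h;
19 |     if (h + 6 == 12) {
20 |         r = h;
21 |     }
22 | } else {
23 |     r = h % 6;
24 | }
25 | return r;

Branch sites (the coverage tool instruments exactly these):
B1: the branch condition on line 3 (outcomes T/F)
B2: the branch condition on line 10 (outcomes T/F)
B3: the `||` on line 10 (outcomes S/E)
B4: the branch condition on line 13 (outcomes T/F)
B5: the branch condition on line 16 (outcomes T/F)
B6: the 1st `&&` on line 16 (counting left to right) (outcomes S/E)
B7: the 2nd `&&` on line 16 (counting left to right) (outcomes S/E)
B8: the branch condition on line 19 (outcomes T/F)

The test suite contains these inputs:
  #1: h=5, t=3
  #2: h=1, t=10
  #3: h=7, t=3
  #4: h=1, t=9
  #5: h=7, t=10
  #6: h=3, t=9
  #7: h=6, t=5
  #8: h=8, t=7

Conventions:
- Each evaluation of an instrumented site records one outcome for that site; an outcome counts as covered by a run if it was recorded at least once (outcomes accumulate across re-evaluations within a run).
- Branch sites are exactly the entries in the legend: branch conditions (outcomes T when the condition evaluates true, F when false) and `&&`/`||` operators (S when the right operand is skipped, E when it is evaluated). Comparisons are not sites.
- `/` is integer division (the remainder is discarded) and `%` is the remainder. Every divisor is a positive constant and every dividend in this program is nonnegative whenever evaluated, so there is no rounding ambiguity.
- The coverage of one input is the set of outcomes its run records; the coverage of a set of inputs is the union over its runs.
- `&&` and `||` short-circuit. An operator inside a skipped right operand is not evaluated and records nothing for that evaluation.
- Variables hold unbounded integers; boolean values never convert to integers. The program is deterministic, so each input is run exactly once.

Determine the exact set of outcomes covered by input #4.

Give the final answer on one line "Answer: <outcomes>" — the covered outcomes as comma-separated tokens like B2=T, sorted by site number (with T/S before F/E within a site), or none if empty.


Tracing the run of input #4 (h=1, t=9):
  B1->T, B3->E, B2->T, B4->T
distinct outcomes covered: B1=T, B2=T, B3=E, B4=T
Answer: B1=T, B2=T, B3=E, B4=T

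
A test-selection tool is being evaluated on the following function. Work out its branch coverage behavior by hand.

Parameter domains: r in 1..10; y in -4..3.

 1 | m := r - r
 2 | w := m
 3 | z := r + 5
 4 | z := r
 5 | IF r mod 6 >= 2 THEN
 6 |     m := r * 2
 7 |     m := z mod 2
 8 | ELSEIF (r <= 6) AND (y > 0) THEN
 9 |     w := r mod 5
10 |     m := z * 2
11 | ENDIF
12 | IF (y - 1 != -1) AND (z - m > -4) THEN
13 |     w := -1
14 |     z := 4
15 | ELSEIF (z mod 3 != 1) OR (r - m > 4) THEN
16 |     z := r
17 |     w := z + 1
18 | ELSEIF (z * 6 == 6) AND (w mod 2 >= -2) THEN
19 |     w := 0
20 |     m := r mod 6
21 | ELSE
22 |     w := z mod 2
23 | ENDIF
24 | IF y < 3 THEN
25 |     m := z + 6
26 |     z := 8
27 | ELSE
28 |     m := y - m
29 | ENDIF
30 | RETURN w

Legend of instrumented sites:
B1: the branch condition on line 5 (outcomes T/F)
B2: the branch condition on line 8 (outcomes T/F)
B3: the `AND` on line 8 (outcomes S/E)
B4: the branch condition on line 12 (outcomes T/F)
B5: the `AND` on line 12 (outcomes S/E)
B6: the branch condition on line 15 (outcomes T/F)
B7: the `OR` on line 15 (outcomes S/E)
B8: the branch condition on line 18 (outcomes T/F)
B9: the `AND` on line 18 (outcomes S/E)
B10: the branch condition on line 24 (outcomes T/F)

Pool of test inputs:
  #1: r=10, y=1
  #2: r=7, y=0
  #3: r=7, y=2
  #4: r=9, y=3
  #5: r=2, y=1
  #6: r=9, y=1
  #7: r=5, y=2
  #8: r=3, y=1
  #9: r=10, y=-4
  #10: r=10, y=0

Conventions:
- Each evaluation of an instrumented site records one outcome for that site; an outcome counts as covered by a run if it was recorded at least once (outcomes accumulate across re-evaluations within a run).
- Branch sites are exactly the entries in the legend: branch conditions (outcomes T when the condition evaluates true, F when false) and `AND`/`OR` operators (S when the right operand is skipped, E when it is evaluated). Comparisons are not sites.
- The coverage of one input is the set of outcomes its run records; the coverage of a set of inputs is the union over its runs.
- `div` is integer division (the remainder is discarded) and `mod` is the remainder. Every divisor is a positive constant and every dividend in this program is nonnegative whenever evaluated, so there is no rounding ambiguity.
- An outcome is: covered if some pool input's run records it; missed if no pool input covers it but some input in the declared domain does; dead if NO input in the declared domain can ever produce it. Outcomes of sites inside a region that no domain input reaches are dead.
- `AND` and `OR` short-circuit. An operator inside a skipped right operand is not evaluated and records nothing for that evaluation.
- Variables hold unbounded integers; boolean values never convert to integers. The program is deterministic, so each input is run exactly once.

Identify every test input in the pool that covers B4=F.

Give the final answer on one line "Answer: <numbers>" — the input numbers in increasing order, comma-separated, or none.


input #1 (r=10, y=1): never hits B4=F
input #2 (r=7, y=0): hits B4=F
input #3 (r=7, y=2): never hits B4=F
input #4 (r=9, y=3): never hits B4=F
input #5 (r=2, y=1): never hits B4=F
input #6 (r=9, y=1): never hits B4=F
input #7 (r=5, y=2): never hits B4=F
input #8 (r=3, y=1): never hits B4=F
input #9 (r=10, y=-4): never hits B4=F
input #10 (r=10, y=0): hits B4=F
Answer: 2, 10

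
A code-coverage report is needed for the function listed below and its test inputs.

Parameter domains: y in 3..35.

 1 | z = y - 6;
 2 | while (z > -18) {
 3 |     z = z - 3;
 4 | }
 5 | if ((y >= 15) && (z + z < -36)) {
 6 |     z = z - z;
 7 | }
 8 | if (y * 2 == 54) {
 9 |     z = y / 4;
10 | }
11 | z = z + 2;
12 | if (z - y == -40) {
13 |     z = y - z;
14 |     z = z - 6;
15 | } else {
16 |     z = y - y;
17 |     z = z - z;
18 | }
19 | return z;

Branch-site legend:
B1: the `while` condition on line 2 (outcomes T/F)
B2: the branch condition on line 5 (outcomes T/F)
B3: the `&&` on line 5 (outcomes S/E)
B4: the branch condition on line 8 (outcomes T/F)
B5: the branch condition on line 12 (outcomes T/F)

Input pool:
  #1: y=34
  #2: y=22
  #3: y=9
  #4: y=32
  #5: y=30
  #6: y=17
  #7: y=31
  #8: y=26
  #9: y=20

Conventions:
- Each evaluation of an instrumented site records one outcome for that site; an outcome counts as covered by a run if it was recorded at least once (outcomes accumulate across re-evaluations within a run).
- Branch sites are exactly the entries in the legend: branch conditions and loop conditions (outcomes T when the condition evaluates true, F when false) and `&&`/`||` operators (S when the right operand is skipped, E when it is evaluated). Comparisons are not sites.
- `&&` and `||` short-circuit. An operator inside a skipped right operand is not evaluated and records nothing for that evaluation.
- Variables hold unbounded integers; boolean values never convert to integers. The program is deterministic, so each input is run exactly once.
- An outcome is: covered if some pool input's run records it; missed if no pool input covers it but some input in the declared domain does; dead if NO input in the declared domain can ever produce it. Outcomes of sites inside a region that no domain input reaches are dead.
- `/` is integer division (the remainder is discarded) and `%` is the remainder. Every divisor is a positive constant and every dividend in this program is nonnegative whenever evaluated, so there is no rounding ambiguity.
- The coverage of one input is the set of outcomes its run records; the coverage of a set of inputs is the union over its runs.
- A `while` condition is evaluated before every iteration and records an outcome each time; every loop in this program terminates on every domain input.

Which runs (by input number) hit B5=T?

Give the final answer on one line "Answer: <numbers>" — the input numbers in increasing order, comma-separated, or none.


input #1 (y=34): does not produce B5=T
input #2 (y=22): does not produce B5=T
input #3 (y=9): does not produce B5=T
input #4 (y=32): does not produce B5=T
input #5 (y=30): does not produce B5=T
input #6 (y=17): does not produce B5=T
input #7 (y=31): does not produce B5=T
input #8 (y=26): does not produce B5=T
input #9 (y=20): does not produce B5=T
Answer: none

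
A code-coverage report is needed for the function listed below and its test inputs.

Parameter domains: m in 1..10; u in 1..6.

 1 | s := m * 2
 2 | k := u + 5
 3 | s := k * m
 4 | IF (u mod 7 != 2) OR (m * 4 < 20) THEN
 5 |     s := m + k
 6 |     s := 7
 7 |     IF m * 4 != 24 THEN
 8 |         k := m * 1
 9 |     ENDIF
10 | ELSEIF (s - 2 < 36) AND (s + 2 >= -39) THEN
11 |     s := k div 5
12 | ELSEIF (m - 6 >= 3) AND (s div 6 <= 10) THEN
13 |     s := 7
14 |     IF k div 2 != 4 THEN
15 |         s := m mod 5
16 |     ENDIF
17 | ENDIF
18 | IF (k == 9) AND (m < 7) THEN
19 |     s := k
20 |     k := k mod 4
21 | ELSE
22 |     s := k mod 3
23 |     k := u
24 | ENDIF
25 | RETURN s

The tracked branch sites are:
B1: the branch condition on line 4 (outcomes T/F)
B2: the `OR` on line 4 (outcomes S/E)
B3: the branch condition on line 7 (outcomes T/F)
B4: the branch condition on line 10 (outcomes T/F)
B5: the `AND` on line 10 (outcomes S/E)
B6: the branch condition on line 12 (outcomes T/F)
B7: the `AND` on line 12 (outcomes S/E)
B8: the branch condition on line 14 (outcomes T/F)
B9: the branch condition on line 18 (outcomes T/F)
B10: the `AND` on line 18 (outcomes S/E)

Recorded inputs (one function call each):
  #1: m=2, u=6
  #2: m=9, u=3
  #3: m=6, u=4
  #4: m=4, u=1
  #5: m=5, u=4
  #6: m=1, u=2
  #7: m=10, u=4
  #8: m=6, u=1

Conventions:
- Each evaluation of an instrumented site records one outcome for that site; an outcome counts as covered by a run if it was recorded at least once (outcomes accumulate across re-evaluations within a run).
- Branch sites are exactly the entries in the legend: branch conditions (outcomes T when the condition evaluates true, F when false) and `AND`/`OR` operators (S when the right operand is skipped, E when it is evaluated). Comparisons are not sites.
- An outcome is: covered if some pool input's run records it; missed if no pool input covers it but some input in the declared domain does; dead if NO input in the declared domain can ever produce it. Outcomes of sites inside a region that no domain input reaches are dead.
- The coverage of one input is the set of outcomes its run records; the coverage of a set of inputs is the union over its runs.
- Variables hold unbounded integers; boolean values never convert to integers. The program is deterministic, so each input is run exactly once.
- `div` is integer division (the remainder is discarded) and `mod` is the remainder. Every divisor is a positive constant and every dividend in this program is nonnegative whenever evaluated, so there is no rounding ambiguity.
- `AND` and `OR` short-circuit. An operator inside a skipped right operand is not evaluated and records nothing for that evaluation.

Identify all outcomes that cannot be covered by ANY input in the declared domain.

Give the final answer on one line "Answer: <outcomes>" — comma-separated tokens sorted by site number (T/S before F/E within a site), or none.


running all 60 domain inputs and tallying outcomes:
  B8=F: never recorded by any domain input -> dead
  reachable outcomes have witnesses, e.g. B1=T (e.g. m=1, u=1), B1=F (e.g. m=5, u=2), B2=S (e.g. m=1, u=1), B2=E (e.g. m=1, u=2)
Answer: B8=F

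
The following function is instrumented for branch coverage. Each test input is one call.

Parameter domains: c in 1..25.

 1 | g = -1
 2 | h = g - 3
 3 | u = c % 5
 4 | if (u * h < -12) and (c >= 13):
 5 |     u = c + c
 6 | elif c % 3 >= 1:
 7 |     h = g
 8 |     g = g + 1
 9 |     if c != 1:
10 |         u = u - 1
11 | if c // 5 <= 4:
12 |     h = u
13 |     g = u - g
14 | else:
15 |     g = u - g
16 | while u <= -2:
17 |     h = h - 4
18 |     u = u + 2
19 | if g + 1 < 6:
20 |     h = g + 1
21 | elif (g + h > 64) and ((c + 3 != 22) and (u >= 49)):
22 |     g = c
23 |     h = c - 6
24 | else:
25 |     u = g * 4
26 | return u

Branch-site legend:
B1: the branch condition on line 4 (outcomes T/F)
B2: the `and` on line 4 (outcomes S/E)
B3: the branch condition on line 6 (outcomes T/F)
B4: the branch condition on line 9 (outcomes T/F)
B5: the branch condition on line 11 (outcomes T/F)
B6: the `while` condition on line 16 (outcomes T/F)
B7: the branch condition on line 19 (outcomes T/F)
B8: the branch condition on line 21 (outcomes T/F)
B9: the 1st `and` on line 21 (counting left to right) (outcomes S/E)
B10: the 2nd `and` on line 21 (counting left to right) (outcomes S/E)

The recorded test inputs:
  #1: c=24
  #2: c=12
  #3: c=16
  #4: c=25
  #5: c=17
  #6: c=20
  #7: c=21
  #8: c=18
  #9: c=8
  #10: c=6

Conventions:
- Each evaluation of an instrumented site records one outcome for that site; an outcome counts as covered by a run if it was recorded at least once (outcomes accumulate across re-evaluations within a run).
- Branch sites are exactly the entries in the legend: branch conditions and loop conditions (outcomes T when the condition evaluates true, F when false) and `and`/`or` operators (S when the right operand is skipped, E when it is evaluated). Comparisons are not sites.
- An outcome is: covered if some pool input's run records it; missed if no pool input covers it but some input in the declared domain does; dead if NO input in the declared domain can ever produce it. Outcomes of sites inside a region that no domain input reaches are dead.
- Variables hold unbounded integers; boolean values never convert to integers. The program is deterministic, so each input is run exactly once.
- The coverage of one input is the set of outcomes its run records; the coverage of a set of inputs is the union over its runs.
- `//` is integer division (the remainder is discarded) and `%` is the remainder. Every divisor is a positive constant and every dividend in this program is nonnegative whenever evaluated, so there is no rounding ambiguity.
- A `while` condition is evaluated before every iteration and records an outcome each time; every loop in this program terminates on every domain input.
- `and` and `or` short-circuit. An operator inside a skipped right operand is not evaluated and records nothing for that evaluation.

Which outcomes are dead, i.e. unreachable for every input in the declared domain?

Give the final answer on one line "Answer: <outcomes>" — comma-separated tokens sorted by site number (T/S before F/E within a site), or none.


exhaustive pass over the 25-input domain:
  B6=T: never recorded by any domain input -> dead
  B8=T: never recorded by any domain input -> dead
  reachable outcomes have witnesses, e.g. B1=T (e.g. c=14), B1=F (e.g. c=1), B2=S (e.g. c=1), B2=E (e.g. c=4)
Answer: B6=T, B8=T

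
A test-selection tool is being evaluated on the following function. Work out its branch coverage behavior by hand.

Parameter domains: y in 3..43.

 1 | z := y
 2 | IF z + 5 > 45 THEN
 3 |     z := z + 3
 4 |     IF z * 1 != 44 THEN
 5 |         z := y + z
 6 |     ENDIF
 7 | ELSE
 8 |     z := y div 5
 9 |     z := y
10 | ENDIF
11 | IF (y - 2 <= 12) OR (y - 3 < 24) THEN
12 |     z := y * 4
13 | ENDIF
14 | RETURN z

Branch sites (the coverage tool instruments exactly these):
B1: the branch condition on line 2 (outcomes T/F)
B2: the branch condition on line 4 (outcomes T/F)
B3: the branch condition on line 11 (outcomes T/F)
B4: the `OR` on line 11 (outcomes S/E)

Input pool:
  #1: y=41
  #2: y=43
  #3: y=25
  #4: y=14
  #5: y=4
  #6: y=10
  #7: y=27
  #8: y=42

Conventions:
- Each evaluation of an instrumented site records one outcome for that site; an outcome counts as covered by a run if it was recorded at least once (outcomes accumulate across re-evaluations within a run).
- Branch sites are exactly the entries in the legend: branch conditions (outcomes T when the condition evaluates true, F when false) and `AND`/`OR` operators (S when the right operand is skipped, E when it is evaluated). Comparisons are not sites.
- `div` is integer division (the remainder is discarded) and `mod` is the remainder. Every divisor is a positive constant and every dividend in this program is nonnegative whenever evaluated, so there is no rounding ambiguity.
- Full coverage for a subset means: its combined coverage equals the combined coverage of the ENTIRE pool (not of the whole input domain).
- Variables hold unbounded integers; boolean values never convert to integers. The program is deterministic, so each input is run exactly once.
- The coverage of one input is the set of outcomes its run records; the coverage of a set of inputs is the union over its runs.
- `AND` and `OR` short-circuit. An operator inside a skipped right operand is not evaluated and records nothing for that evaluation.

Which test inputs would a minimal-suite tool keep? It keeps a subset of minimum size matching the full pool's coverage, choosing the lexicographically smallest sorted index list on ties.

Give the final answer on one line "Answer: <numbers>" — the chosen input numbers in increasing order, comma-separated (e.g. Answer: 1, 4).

#1 (y=41) -> B1->T, B2->F, B4->E, B3->F; covered: B1=T, B2=F, B3=F, B4=E
#2 (y=43) -> B1->T, B2->T, B4->E, B3->F; covered: B1=T, B2=T, B3=F, B4=E
#3 (y=25) -> B1->F, B4->E, B3->T; covered: B1=F, B3=T, B4=E
#4 (y=14) -> B1->F, B4->S, B3->T; covered: B1=F, B3=T, B4=S
#5 (y=4) -> B1->F, B4->S, B3->T; covered: B1=F, B3=T, B4=S
#6 (y=10) -> B1->F, B4->S, B3->T; covered: B1=F, B3=T, B4=S
#7 (y=27) -> B1->F, B4->E, B3->F; covered: B1=F, B3=F, B4=E
#8 (y=42) -> B1->T, B2->T, B4->E, B3->F; covered: B1=T, B2=T, B3=F, B4=E
union over all inputs: B1=T, B1=F, B2=T, B2=F, B3=T, B3=F, B4=S, B4=E (8 outcomes)
size 1 is not enough: best union over all size-1 subsets is 4/8
size 2 is not enough: best union over all size-2 subsets is 7/8
inputs {1, 2, 4} (size 3) cover everything; no size-3 subset with a lexicographically smaller index list covers all 8

Answer: 1, 2, 4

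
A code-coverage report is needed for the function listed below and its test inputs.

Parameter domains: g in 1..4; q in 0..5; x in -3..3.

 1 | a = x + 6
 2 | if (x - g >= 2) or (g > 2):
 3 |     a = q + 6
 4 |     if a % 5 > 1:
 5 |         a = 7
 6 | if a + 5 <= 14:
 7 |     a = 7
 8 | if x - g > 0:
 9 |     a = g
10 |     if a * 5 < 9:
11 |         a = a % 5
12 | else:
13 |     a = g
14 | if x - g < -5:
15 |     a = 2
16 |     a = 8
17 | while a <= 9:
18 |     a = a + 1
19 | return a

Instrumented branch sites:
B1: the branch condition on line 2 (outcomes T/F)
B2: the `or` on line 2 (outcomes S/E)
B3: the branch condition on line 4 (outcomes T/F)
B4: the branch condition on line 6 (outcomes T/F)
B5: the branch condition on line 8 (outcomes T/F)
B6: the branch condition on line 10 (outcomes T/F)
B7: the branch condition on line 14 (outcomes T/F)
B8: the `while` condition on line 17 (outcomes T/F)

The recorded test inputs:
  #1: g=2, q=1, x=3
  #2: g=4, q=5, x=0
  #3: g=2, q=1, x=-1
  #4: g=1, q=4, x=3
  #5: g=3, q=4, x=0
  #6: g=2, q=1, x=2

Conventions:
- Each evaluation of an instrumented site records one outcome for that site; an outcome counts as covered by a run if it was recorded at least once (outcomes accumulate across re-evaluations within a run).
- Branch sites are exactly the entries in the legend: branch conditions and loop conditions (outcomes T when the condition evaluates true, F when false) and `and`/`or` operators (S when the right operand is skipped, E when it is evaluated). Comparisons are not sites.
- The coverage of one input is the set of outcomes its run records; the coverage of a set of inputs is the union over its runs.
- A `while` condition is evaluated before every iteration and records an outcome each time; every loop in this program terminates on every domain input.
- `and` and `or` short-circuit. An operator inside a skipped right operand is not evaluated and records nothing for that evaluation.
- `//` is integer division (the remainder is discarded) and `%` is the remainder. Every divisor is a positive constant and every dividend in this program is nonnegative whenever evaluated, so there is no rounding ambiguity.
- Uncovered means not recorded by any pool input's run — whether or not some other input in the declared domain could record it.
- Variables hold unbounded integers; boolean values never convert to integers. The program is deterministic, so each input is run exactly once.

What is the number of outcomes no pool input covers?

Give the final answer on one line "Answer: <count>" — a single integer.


test 1 (g=2, q=1, x=3) fires B2->E, B1->F, B4->T, B5->T, B6->F, B7->F, B8->T, B8->T, B8->T, B8->T, B8->T, B8->T, B8->T, B8->T, ...; hits B1=F, B2=E, B4=T, B5=T, B6=F, B7=F, B8=T, B8=F
test 2 (g=4, q=5, x=0) fires B2->E, B1->T, B3->F, B4->F, B5->F, B7->F, B8->T, B8->T, B8->T, B8->T, B8->T, B8->T, B8->F; hits B1=T, B2=E, B3=F, B4=F, B5=F, B7=F, B8=T, B8=F
test 3 (g=2, q=1, x=-1) fires B2->E, B1->F, B4->T, B5->F, B7->F, B8->T, B8->T, B8->T, B8->T, B8->T, B8->T, B8->T, B8->T, B8->F; hits B1=F, B2=E, B4=T, B5=F, B7=F, B8=T, B8=F
test 4 (g=1, q=4, x=3) fires B2->S, B1->T, B3->F, B4->F, B5->T, B6->T, B7->F, B8->T, B8->T, B8->T, B8->T, B8->T, B8->T, B8->T, ...; hits B1=T, B2=S, B3=F, B4=F, B5=T, B6=T, B7=F, B8=T, B8=F
test 5 (g=3, q=4, x=0) fires B2->E, B1->T, B3->F, B4->F, B5->F, B7->F, B8->T, B8->T, B8->T, B8->T, B8->T, B8->T, B8->T, B8->F; hits B1=T, B2=E, B3=F, B4=F, B5=F, B7=F, B8=T, B8=F
test 6 (g=2, q=1, x=2) fires B2->E, B1->F, B4->T, B5->F, B7->F, B8->T, B8->T, B8->T, B8->T, B8->T, B8->T, B8->T, B8->T, B8->F; hits B1=F, B2=E, B4=T, B5=F, B7=F, B8=T, B8=F
union over the pool: B1=T, B1=F, B2=S, B2=E, B3=F, B4=T, B4=F, B5=T, B5=F, B6=T, B6=F, B7=F, B8=T, B8=F
uncovered (2 of 16): B3=T, B7=T
Answer: 2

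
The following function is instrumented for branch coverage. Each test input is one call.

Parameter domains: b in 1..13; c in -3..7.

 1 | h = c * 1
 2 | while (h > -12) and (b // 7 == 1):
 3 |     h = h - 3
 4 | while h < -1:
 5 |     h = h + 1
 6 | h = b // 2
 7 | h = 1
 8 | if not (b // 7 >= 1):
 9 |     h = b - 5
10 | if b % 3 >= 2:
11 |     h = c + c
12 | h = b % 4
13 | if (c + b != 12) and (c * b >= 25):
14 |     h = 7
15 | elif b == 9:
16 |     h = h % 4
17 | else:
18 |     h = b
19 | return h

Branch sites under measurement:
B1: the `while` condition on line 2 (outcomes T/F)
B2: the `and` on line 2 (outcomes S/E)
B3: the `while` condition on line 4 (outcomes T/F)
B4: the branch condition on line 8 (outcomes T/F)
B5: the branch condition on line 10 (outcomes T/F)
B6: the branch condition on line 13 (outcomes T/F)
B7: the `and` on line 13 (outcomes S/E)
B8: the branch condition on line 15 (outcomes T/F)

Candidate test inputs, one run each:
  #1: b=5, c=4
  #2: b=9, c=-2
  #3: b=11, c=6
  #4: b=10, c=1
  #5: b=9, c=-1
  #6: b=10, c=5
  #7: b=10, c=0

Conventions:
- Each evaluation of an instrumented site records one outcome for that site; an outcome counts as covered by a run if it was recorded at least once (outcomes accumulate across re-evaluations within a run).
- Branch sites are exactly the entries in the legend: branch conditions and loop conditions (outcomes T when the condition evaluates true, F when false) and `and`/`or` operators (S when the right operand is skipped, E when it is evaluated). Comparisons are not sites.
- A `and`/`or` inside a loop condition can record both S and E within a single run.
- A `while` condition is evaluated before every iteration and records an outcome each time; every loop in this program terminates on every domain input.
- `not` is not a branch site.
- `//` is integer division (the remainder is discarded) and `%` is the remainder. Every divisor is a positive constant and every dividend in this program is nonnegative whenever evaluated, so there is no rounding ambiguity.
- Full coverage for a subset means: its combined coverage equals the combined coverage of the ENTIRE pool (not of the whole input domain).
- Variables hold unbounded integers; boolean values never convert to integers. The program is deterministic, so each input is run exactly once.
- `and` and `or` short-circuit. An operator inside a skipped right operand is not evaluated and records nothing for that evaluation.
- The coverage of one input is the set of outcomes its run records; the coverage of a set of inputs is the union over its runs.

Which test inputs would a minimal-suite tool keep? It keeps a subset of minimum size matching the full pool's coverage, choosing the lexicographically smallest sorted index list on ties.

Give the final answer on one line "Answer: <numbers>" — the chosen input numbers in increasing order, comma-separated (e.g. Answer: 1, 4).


input #1, b=5, c=4: events B2->E, B1->F, B3->F, B4->T, B5->T, B7->E, B6->F, B8->F; outcomes B1=F, B2=E, B3=F, B4=T, B5=T, B6=F, B7=E, B8=F
input #2, b=9, c=-2: events B2->E, B1->T, B2->E, B1->T, B2->E, B1->T, B2->E, B1->T, B2->S, B1->F, B3->T, B3->T, B3->T, B3->T, ...; outcomes B1=T, B1=F, B2=S, B2=E, B3=T, B3=F, B4=F, B5=F, B6=F, B7=E, B8=T
input #3, b=11, c=6: events B2->E, B1->T, B2->E, B1->T, B2->E, B1->T, B2->E, B1->T, B2->E, B1->T, B2->E, B1->T, B2->S, B1->F, ...; outcomes B1=T, B1=F, B2=S, B2=E, B3=T, B3=F, B4=F, B5=T, B6=T, B7=E
input #4, b=10, c=1: events B2->E, B1->T, B2->E, B1->T, B2->E, B1->T, B2->E, B1->T, B2->E, B1->T, B2->S, B1->F, B3->T, B3->T, ...; outcomes B1=T, B1=F, B2=S, B2=E, B3=T, B3=F, B4=F, B5=F, B6=F, B7=E, B8=F
input #5, b=9, c=-1: events B2->E, B1->T, B2->E, B1->T, B2->E, B1->T, B2->E, B1->T, B2->S, B1->F, B3->T, B3->T, B3->T, B3->T, ...; outcomes B1=T, B1=F, B2=S, B2=E, B3=T, B3=F, B4=F, B5=F, B6=F, B7=E, B8=T
input #6, b=10, c=5: events B2->E, B1->T, B2->E, B1->T, B2->E, B1->T, B2->E, B1->T, B2->E, B1->T, B2->E, B1->T, B2->S, B1->F, ...; outcomes B1=T, B1=F, B2=S, B2=E, B3=T, B3=F, B4=F, B5=F, B6=T, B7=E
input #7, b=10, c=0: events B2->E, B1->T, B2->E, B1->T, B2->E, B1->T, B2->E, B1->T, B2->S, B1->F, B3->T, B3->T, B3->T, B3->T, ...; outcomes B1=T, B1=F, B2=S, B2=E, B3=T, B3=F, B4=F, B5=F, B6=F, B7=E, B8=F
pool-wide coverage (15 outcomes): B1=T, B1=F, B2=S, B2=E, B3=T, B3=F, B4=T, B4=F, B5=T, B5=F, B6=T, B6=F, B7=E, B8=T, B8=F
size 1 is not enough: best union over all size-1 subsets is 11/15
size 2 is not enough: best union over all size-2 subsets is 14/15
inputs {1, 2, 3} (size 3) cover everything; no size-3 subset with a lexicographically smaller index list covers all 15
Answer: 1, 2, 3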